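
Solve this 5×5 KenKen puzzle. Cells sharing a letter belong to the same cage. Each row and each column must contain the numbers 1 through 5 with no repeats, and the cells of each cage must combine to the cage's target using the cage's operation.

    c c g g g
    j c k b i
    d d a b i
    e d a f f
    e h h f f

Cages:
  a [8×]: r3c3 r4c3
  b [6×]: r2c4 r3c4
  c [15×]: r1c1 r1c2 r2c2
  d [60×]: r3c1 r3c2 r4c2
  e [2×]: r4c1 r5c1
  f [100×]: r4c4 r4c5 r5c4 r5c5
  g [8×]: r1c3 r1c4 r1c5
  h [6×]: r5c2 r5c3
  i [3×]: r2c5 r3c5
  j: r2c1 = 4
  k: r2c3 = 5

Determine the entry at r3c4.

Cage j is given, which forces r2c1 = 4.
Cage k is a single given cell; hence r2c3 = 5.
Row 2 needs a 2, and only r2c4 is open for it.
Column 4 now contains 2, leaving r3c4 = 3.
Row 3 already has 3, which forces r3c5 = 1.
Column 5 already has 1, which forces r2c5 = 3.
Row 3 already has 3, which forces r3c1 = 5.
The 3 cells of cage d must have product 60, so r3c2 = 4.
Row 3 already has 4, leaving r3c3 = 2.
The 3 cells of cage d must have product 60; hence r4c2 = 3.
Column 3 already has 2, leaving r4c3 = 4.
Row 4 now contains 4, leaving r4c5 = 5.
Column 2 now contains 3; hence r5c2 = 2.
Column 3 already has 2, leaving r5c3 = 3.
5 is placed in column 5, which forces r5c5 = 4.
The 3 cells of cage c must have product 15, which forces r1c1 = 3.
The 3 cells of cage c must have product 15; hence r1c2 = 5.
Column 3 already has 4, which forces r1c3 = 1.
Cage g has product 8, leaving r1c4 = 4.
Column 5 now contains 4; hence r1c5 = 2.
3 is placed in row 2; hence r2c2 = 1.
Cage e needs two cells with product 2, so r4c1 = 2.
Row 4 now contains 5, which forces r4c4 = 1.
Row 5 already has 2, so r5c1 = 1.
The 4 cells of cage f must have product 100, leaving r5c4 = 5.
The full grid is 3 5 1 4 2 / 4 1 5 2 3 / 5 4 2 3 1 / 2 3 4 1 5 / 1 2 3 5 4.

3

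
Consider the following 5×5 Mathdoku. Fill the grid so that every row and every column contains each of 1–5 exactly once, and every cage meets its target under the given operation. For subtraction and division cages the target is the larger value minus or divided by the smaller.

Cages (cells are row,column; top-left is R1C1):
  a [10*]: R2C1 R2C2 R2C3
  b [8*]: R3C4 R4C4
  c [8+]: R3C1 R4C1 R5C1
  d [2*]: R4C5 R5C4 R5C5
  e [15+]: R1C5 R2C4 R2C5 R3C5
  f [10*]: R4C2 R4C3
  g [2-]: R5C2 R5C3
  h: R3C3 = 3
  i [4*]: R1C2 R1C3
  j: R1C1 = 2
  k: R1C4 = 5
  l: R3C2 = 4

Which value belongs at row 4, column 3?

2

Cage j is a single given cell; hence R1C1 = 2.
K is a freebie, which forces R1C4 = 5.
Cage l is given, so R3C2 = 4.
H is a freebie; hence R3C3 = 3.
Row 3 already has 4, which forces R3C4 = 2.
2 is placed in column 4; hence R4C4 = 4.
Cage d needs product 2, which forces R4C5 = 1.
The 3 cells of cage d must have product 2; hence R5C4 = 1.
The 3 cells of cage d must have product 2, so R5C5 = 2.
Column 2 now contains 4; hence R1C2 = 1.
Cage i needs two cells with product 4; hence R1C3 = 4.
Cage e needs sum 15, which forces R1C5 = 3.
Column 4 already has 4, so R2C4 = 3.
Cage e needs sum 15; hence R2C5 = 4.
Cage c needs sum 8, so R3C1 = 1.
1 is placed in column 5, so R3C5 = 5.
Cage c has sum 8, which forces R4C1 = 3.
The 3 cells of cage c must have sum 8, leaving R5C1 = 4.
The two cells of cage g must have difference 2, which forces R5C2 = 3.
The two cells of cage g must have difference 2, so R5C3 = 5.
Column 1 now contains 1, so R2C1 = 5.
Cage a needs product 10, leaving R2C2 = 2.
Cage a needs product 10, which forces R2C3 = 1.
Cage f's pair has product 10, so R4C2 = 5.
5 is placed in column 3, leaving R4C3 = 2.
Filled in: 2 1 4 5 3 / 5 2 1 3 4 / 1 4 3 2 5 / 3 5 2 4 1 / 4 3 5 1 2.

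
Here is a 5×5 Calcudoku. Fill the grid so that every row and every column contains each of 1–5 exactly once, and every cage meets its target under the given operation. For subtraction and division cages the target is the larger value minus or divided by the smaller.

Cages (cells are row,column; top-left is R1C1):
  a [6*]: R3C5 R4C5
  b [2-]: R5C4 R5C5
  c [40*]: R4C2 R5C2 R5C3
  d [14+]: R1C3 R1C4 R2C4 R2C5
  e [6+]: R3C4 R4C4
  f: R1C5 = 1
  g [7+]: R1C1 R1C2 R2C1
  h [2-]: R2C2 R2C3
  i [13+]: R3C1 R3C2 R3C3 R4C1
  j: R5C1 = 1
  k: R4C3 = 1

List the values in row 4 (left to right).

4 5 1 2 3

Cage f is a single given cell, which forces R1C5 = 1.
K is a freebie, leaving R4C3 = 1.
J is a freebie, leaving R5C1 = 1.
The 3 cells of cage g must have sum 7, which forces R1C1 = 3.
Cage g has sum 7, so R1C2 = 2.
The 3 cells of cage g must have sum 7, so R2C1 = 2.
Cage d has sum 14, so R2C4 = 1.
The 4 cells of cage d must have sum 14; hence R2C5 = 4.
The 4 cells of cage i must have sum 13, which forces R3C2 = 1.
Cage i has sum 13, so R3C3 = 3.
Row 3 now contains 3, leaving R3C5 = 2.
Column 5 now contains 2, which forces R4C5 = 3.
Cage c has product 40, which forces R5C3 = 2.
Column 5 now contains 3; hence R5C5 = 5.
Cage h's pair has difference 2, leaving R2C2 = 3.
Column 3 already has 3; hence R2C3 = 5.
Row 3 now contains 2, leaving R3C4 = 4.
The 3 cells of cage c must have product 40, which forces R4C2 = 5.
Cage e's pair has sum 6; hence R4C4 = 2.
Row 5 now contains 5; hence R5C2 = 4.
Cage b needs two cells with difference 2; hence R5C4 = 3.
5 is placed in column 3, which forces R1C3 = 4.
4 is placed in column 4, which forces R1C4 = 5.
4 is placed in row 3; hence R3C1 = 5.
Row 4 now contains 5, so R4C1 = 4.
Completed grid: 3 2 4 5 1 / 2 3 5 1 4 / 5 1 3 4 2 / 4 5 1 2 3 / 1 4 2 3 5.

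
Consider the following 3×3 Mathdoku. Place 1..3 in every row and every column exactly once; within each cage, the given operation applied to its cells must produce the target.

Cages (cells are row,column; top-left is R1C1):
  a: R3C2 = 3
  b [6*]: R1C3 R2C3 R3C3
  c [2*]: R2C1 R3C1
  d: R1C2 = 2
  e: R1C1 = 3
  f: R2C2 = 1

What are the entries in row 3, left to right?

1 3 2

Cage e is given; hence R1C1 = 3.
Cage d is given, leaving R1C2 = 2.
Row 1 already has 2, which forces R1C3 = 1.
F is a freebie, so R2C2 = 1.
Cage a is given, which forces R3C2 = 3.
Row 3 already has 3, so R3C3 = 2.
1 is placed in row 2, leaving R2C1 = 2.
2 is placed in column 3, so R2C3 = 3.
Row 3 already has 2, leaving R3C1 = 1.
Completed grid: 3 2 1 / 2 1 3 / 1 3 2.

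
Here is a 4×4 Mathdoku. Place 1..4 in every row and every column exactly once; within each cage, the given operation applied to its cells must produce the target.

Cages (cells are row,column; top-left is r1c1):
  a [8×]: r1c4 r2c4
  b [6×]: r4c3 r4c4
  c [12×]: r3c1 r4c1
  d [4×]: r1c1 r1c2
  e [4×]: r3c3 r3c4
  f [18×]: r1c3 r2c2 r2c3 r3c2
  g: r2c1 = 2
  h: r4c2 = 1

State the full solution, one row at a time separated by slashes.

1 4 3 2 / 2 3 1 4 / 3 2 4 1 / 4 1 2 3

Cage g is given, leaving r2c1 = 2.
Row 2 now contains 2, which forces r2c4 = 4.
4 is placed in column 4, which forces r3c4 = 1.
H is a freebie; hence r4c2 = 1.
Cage d's pair has product 4, which forces r1c1 = 1.
1 is placed in column 2, which forces r1c2 = 4.
Cage f has product 18, which forces r1c3 = 3.
4 is placed in column 4; hence r1c4 = 2.
1 is placed in column 2, so r2c2 = 3.
Cage f has product 18, so r2c3 = 1.
Cage f has product 18, so r3c2 = 2.
Row 3 now contains 1, which forces r3c3 = 4.
3 is placed in column 3, which forces r4c3 = 2.
Column 4 now contains 2, which forces r4c4 = 3.
Row 3 already has 4, which forces r3c1 = 3.
Row 4 now contains 3, which forces r4c1 = 4.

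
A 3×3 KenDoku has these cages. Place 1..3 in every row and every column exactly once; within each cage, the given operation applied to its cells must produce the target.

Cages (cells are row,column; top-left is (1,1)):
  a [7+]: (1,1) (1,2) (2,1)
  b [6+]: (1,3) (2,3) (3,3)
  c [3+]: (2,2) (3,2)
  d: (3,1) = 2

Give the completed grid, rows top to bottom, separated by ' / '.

1 3 2 / 3 2 1 / 2 1 3

Cage d is a single given cell, which forces (3,1) = 2.
Row 3 already has 2, so (3,2) = 1.
Row 3 now contains 1, which forces (3,3) = 3.
Cage a has sum 7, which forces (1,1) = 1.
Cage a has sum 7, leaving (1,2) = 3.
Row 1 now contains 1, which forces (1,3) = 2.
2 is placed in column 1, leaving (2,1) = 3.
Column 2 now contains 1; hence (2,2) = 2.
2 is placed in column 3; hence (2,3) = 1.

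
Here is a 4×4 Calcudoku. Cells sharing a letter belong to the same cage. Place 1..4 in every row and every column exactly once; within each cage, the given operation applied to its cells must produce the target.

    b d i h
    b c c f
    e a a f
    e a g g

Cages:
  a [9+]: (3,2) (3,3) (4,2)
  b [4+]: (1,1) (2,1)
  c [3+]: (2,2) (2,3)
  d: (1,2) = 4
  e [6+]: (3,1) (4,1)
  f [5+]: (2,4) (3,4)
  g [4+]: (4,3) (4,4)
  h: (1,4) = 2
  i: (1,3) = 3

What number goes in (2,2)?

Cage d is a single given cell, which forces (1,2) = 4.
Cage i is given, so (1,3) = 3.
Cage h is given, which forces (1,4) = 2.
Column 3 now contains 3; hence (4,3) = 1.
Row 4 already has 1, which forces (4,4) = 3.
Row 1 already has 3, which forces (1,1) = 1.
Cage b's pair has sum 4, which forces (2,1) = 3.
The two cells of cage c must have sum 3, leaving (2,2) = 1.
Column 3 already has 1, leaving (2,3) = 2.
Row 2 now contains 1, leaving (2,4) = 4.
The 3 cells of cage a must have sum 9, leaving (3,2) = 3.
Cage a needs sum 9, leaving (3,3) = 4.
Column 4 now contains 4; hence (3,4) = 1.
Row 4 now contains 3, so (4,2) = 2.
Row 3 already has 4, leaving (3,1) = 2.
Row 4 now contains 2, leaving (4,1) = 4.
Filled in: 1 4 3 2 / 3 1 2 4 / 2 3 4 1 / 4 2 1 3.

1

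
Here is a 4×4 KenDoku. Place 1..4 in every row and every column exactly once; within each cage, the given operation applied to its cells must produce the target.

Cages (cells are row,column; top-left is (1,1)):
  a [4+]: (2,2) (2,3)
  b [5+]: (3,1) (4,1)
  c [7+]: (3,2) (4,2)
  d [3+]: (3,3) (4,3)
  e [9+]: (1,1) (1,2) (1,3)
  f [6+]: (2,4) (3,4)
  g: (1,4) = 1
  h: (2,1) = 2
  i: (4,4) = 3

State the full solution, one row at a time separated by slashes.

G is a freebie, so (1,4) = 1.
H is a freebie; hence (2,1) = 2.
Row 2 now contains 2, so (2,4) = 4.
Column 4 already has 4; hence (3,4) = 2.
Cage i is given, so (4,4) = 3.
The two cells of cage c must have sum 7, which forces (3,2) = 3.
Row 3 now contains 2, leaving (3,3) = 1.
Row 4 now contains 3; hence (4,2) = 4.
Cage d needs two cells with sum 3, leaving (4,3) = 2.
Column 2 already has 4, leaving (1,2) = 2.
Column 2 now contains 3, leaving (2,2) = 1.
Column 3 already has 1, so (2,3) = 3.
1 is placed in row 3, leaving (3,1) = 4.
4 is placed in row 4; hence (4,1) = 1.
4 is placed in column 1, leaving (1,1) = 3.
Column 3 now contains 3, leaving (1,3) = 4.

3 2 4 1 / 2 1 3 4 / 4 3 1 2 / 1 4 2 3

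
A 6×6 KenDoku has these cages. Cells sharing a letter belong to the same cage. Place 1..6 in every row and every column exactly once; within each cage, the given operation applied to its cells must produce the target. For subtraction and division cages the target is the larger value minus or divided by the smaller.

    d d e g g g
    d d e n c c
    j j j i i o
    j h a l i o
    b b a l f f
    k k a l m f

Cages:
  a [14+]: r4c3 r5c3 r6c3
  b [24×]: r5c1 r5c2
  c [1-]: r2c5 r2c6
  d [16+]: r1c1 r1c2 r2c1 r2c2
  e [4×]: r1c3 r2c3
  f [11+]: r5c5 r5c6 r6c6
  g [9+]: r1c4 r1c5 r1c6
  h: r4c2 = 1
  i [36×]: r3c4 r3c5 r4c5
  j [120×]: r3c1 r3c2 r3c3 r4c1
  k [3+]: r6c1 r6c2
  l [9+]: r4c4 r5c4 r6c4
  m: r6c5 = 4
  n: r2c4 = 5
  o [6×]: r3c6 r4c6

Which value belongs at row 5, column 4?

2

N is a freebie, so r2c4 = 5.
Cage h is a single given cell, which forces r4c2 = 1.
Column 2 now contains 1; hence r6c2 = 2.
Cage m is given, so r6c5 = 4.
Row 6 already has 2, leaving r6c1 = 1.
The only place for 2 in column 3 is r3c3.
R4c5 and r4c6 in row 4 are {2, 6}; hence r4c4 = 4.
The 3 cells of cage l must have sum 9, which forces r5c4 = 2.
The 3 cells of cage a must have sum 14, which forces r6c3 = 6.
The 3 cells of cage l must have sum 9, which forces r6c4 = 3.
Row 6 now contains 3, which forces r6c6 = 5.
Column 4 already has 3; hence r3c4 = 6.
The 3 cells of cage f must have sum 11, so r5c5 = 5.
Cage f has sum 11, which forces r5c6 = 1.
Column 4 already has 6; hence r1c4 = 1.
Column 6 already has 1; hence r3c6 = 3.
Cage a has sum 14, leaving r4c3 = 5.
Cage o's pair has product 6, so r4c6 = 2.
Row 5 now contains 5; hence r5c3 = 3.
Row 1 already has 1, leaving r1c3 = 4.
The 3 cells of cage g must have sum 9, so r1c5 = 2.
2 is placed in column 6, leaving r1c6 = 6.
The two cells of cage e must have product 4, which forces r2c3 = 1.
Cage c needs two cells with difference 1, leaving r2c5 = 3.
2 is placed in column 6, leaving r2c6 = 4.
3 is placed in row 3, which forces r3c5 = 1.
Row 4 already has 5; hence r4c1 = 3.
Row 4 now contains 2; hence r4c5 = 6.
Column 1 already has 3, which forces r1c1 = 5.
Cage d needs sum 16, leaving r1c2 = 3.
The 4 cells of cage d must have sum 16, which forces r2c1 = 2.
Row 2 now contains 4, leaving r2c2 = 6.
Column 1 already has 5, leaving r3c1 = 4.
4 is placed in row 3; hence r3c2 = 5.
4 is placed in column 1; hence r5c1 = 6.
6 is placed in column 2, so r5c2 = 4.
Filled in: 5 3 4 1 2 6 / 2 6 1 5 3 4 / 4 5 2 6 1 3 / 3 1 5 4 6 2 / 6 4 3 2 5 1 / 1 2 6 3 4 5.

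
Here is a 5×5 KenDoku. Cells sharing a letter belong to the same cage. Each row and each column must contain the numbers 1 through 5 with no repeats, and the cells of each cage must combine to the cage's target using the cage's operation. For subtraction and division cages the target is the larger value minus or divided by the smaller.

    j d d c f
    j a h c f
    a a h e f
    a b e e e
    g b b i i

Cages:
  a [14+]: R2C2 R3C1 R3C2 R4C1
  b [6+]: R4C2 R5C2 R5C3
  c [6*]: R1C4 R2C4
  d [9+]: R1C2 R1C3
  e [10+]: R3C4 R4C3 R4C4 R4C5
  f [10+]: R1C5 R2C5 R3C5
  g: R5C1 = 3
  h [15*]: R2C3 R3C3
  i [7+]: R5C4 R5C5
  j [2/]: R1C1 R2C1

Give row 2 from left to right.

1 3 5 2 4

Cage g is a single given cell, so R5C1 = 3.
Row 5 needs a 4, and only R5C2 is open for it.
4 is placed in column 2, which forces R1C2 = 5.
Cage d's pair has sum 9, leaving R1C3 = 4.
Cage b has sum 6, which forces R4C2 = 1.
Cage b needs sum 6, leaving R5C3 = 1.
Cage e has sum 10, which forces R3C4 = 1.
The only place for 1 in row 2 is R2C1.
Column 1 now contains 1, which forces R1C1 = 2.
Row 1 already has 2, leaving R1C4 = 3.
3 is placed in row 1, so R1C5 = 1.
Column 4 already has 3, which forces R2C4 = 2.
Column 4 already has 2, so R4C4 = 4.
Column 4 already has 2, which forces R5C4 = 5.
Row 5 now contains 5, leaving R5C5 = 2.
Row 2 now contains 2, leaving R2C2 = 3.
3 is placed in row 2; hence R2C3 = 5.
Row 2 already has 5; hence R2C5 = 4.
Cage a has sum 14, which forces R3C1 = 4.
Cage a needs sum 14, leaving R3C2 = 2.
5 is placed in column 3; hence R3C3 = 3.
4 is placed in column 5, which forces R3C5 = 5.
Row 4 now contains 4; hence R4C1 = 5.
The 4 cells of cage e must have sum 10, which forces R4C3 = 2.
Column 5 already has 2, leaving R4C5 = 3.
The full grid is 2 5 4 3 1 / 1 3 5 2 4 / 4 2 3 1 5 / 5 1 2 4 3 / 3 4 1 5 2.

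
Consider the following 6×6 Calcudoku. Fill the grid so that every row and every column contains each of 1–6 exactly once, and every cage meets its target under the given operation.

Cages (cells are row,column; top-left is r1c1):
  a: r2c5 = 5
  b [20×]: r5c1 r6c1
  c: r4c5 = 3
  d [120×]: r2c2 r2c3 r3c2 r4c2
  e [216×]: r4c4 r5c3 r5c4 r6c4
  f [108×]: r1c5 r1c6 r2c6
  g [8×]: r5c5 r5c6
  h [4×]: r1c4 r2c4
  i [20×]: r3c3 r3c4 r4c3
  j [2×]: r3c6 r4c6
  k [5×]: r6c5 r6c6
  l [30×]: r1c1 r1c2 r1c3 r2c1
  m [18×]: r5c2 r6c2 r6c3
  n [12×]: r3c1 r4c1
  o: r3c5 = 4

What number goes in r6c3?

3

Cage f has product 108, leaving r1c5 = 6.
Cage f needs product 108, leaving r1c6 = 3.
Cage a is a single given cell, which forces r2c5 = 5.
Cage f has product 108, leaving r2c6 = 6.
Cage o is a single given cell, which forces r3c5 = 4.
C is a freebie, which forces r4c5 = 3.
4 is placed in column 5, so r5c5 = 2.
2 is placed in row 5, so r5c6 = 4.
Column 5 already has 5; hence r6c5 = 1.
Row 6 now contains 1, so r6c6 = 5.
The 4 cells of cage l must have product 30, which forces r2c1 = 3.
Row 5 now contains 4; hence r5c1 = 5.
5 is placed in row 6, which forces r6c1 = 4.
In row 1, 4 can only go at r1c4, so r1c4 = 4.
Column 4 already has 4, so r2c4 = 1.
Cage e has product 216, so r5c3 = 6.
The 4 cells of cage e must have product 216, so r5c4 = 3.
6 is placed in column 3, leaving r6c3 = 3.
Cage d needs product 120; hence r3c2 = 3.
The 4 cells of cage d must have product 120, so r4c2 = 5.
3 is placed in row 5, so r5c2 = 1.
Cage m has product 18, which forces r6c2 = 6.
Row 6 now contains 6, which forces r6c4 = 2.
Cage l has product 30; hence r1c1 = 1.
1 is placed in column 2, so r1c2 = 2.
Cage l has product 30; hence r1c3 = 5.
Column 2 now contains 2, which forces r2c2 = 4.
Row 2 already has 4; hence r2c3 = 2.
Cage i needs product 20, which forces r3c3 = 1.
2 is placed in column 4; hence r3c4 = 5.
1 is placed in row 3; hence r3c6 = 2.
The 3 cells of cage i must have product 20, so r4c3 = 4.
2 is placed in column 4, so r4c4 = 6.
Column 6 now contains 2, leaving r4c6 = 1.
Row 3 already has 2; hence r3c1 = 6.
Row 4 now contains 6, leaving r4c1 = 2.
Filled in: 1 2 5 4 6 3 / 3 4 2 1 5 6 / 6 3 1 5 4 2 / 2 5 4 6 3 1 / 5 1 6 3 2 4 / 4 6 3 2 1 5.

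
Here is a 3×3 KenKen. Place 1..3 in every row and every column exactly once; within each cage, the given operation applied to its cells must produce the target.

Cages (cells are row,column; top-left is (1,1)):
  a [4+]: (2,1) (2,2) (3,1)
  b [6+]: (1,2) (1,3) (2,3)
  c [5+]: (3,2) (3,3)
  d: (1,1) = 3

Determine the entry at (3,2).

3

Cage d is given, which forces (1,1) = 3.
The 3 cells of cage a must have sum 4, which forces (2,1) = 2.
Cage a has sum 4, leaving (2,2) = 1.
1 is placed in row 2, leaving (2,3) = 3.
Cage a has sum 4, so (3,1) = 1.
3 is placed in column 3, so (3,3) = 2.
Column 2 now contains 1; hence (1,2) = 2.
2 is placed in column 3, so (1,3) = 1.
Row 3 already has 2, so (3,2) = 3.
The full grid is 3 2 1 / 2 1 3 / 1 3 2.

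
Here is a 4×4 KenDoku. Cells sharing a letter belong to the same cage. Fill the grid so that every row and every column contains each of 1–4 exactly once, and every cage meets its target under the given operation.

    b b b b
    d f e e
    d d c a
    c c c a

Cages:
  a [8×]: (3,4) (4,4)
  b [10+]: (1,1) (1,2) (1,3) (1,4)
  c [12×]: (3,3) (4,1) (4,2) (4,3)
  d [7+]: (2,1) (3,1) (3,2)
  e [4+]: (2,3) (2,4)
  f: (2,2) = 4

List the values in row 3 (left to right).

Cage f is given, leaving (2,2) = 4.
Row 2 needs a 2, and only (2,1) is open for it.
The only place for 3 in row 3 is (3,1).
Cage d needs sum 7; hence (3,2) = 2.
Row 3 now contains 2, so (3,3) = 1.
Row 3 now contains 2, which forces (3,4) = 4.
4 is placed in column 4, so (4,4) = 2.
Cage b has sum 10; hence (1,1) = 4.
Cage b has sum 10, so (1,3) = 2.
Column 3 now contains 1, so (2,3) = 3.
The two cells of cage e must have sum 4, so (2,4) = 1.
Column 1 already has 4, leaving (4,1) = 1.
1 is placed in row 4, so (4,2) = 3.
3 is placed in column 3, leaving (4,3) = 4.
3 is placed in column 2, so (1,2) = 1.
Column 4 already has 1, leaving (1,4) = 3.
The full grid is 4 1 2 3 / 2 4 3 1 / 3 2 1 4 / 1 3 4 2.

3 2 1 4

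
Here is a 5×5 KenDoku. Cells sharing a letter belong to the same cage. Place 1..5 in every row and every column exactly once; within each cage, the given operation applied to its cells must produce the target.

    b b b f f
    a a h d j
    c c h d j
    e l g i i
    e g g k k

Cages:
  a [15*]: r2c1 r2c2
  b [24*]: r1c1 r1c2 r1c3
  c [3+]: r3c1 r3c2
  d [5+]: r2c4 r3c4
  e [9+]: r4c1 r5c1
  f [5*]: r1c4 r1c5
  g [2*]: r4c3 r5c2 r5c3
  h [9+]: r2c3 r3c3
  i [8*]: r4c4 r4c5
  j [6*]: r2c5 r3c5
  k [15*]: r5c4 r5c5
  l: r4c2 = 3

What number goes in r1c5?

1

Cage l is given, so r4c2 = 3.
Cage g has product 2; hence r4c3 = 1.
Cage g has product 2, which forces r5c2 = 1.
Cage g has product 2; hence r5c3 = 2.
Cage a's pair has product 15, which forces r2c1 = 3.
Column 2 already has 3, which forces r2c2 = 5.
5 is placed in row 2, so r2c3 = 4.
3 is placed in row 2, leaving r2c5 = 2.
Cage c needs two cells with sum 3; hence r3c1 = 1.
Column 2 now contains 1, so r3c2 = 2.
Column 3 already has 4, leaving r3c3 = 5.
2 is placed in column 5, leaving r3c5 = 3.
2 is placed in column 5; hence r4c5 = 4.
Column 5 already has 3, leaving r5c5 = 5.
Cage b needs product 24, leaving r1c1 = 2.
Column 2 already has 2, leaving r1c2 = 4.
Column 3 already has 4, which forces r1c3 = 3.
Cage f needs two cells with product 5, leaving r1c4 = 5.
Column 5 already has 5, leaving r1c5 = 1.
Row 2 now contains 2, leaving r2c4 = 1.
Row 3 now contains 3, which forces r3c4 = 4.
4 is placed in row 4, which forces r4c1 = 5.
4 is placed in row 4, which forces r4c4 = 2.
Row 5 already has 5, leaving r5c1 = 4.
Row 5 already has 5, so r5c4 = 3.
Completed grid: 2 4 3 5 1 / 3 5 4 1 2 / 1 2 5 4 3 / 5 3 1 2 4 / 4 1 2 3 5.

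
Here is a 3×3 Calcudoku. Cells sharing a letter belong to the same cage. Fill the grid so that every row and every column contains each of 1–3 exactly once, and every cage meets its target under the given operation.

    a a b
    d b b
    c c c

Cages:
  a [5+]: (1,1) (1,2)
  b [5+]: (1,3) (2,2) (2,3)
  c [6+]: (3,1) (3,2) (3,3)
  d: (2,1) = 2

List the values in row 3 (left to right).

Cage d is given, so (2,1) = 2.
2 is placed in row 2, which forces (2,2) = 1.
Row 2 now contains 1, which forces (2,3) = 3.
Column 1 now contains 2, so (1,1) = 3.
The two cells of cage a must have sum 5, which forces (1,2) = 2.
The 3 cells of cage b must have sum 5, leaving (1,3) = 1.
3 is placed in column 1, which forces (3,1) = 1.
Column 2 already has 2, so (3,2) = 3.
Column 3 already has 1, which forces (3,3) = 2.
Filled in: 3 2 1 / 2 1 3 / 1 3 2.

1 3 2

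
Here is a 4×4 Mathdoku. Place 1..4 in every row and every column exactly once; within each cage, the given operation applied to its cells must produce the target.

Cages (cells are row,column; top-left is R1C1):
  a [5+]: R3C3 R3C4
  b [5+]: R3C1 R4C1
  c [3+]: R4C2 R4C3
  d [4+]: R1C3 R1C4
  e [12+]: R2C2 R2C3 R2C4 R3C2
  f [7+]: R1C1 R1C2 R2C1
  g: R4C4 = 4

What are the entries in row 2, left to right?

1 4 3 2

G is a freebie, leaving R4C4 = 4.
Row 3 needs a 1, and only R3C4 is open for it.
The two cells of cage d must have sum 4, so R1C3 = 1.
Column 4 now contains 1, leaving R1C4 = 3.
Column 4 now contains 3; hence R2C4 = 2.
Cage a needs two cells with sum 5, which forces R3C3 = 4.
Column 3 already has 1, which forces R4C3 = 2.
Cage f needs sum 7, so R2C1 = 1.
The 4 cells of cage e must have sum 12, so R2C2 = 4.
4 is placed in column 3; hence R2C3 = 3.
Cage b's pair has sum 5, leaving R3C1 = 2.
Row 3 now contains 4; hence R3C2 = 3.
Cage b's pair has sum 5, leaving R4C1 = 3.
Row 4 already has 2, leaving R4C2 = 1.
2 is placed in column 1; hence R1C1 = 4.
4 is placed in column 2; hence R1C2 = 2.
The full grid is 4 2 1 3 / 1 4 3 2 / 2 3 4 1 / 3 1 2 4.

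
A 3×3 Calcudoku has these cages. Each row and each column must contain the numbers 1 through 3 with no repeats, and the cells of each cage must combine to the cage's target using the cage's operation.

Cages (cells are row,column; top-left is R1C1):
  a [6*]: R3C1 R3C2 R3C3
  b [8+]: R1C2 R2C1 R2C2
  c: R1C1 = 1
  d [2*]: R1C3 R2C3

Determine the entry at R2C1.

Cage c is given, so R1C1 = 1.
The 3 cells of cage b must have sum 8; hence R1C2 = 3.
Row 1 now contains 1; hence R1C3 = 2.
The 3 cells of cage b must have sum 8; hence R2C1 = 3.
Cage b has sum 8, which forces R2C2 = 2.
Column 3 already has 2, so R2C3 = 1.
3 is placed in column 1, which forces R3C1 = 2.
Column 2 already has 2, so R3C2 = 1.
Column 3 now contains 1, which forces R3C3 = 3.
Filled in: 1 3 2 / 3 2 1 / 2 1 3.

3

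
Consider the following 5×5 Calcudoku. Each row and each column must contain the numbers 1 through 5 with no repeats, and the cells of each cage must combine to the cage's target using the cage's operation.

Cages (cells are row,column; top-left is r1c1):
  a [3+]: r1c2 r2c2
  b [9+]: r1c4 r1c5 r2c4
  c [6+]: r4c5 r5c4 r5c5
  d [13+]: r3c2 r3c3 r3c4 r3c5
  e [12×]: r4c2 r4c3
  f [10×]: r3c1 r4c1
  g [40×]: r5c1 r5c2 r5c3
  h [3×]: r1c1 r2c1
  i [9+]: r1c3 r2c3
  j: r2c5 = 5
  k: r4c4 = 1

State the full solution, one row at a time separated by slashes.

1 2 5 4 3 / 3 1 4 2 5 / 2 3 1 5 4 / 5 4 3 1 2 / 4 5 2 3 1

J is a freebie, leaving r2c5 = 5.
K is a freebie; hence r4c4 = 1.
Cage i needs two cells with sum 9; hence r1c3 = 5.
Row 2 now contains 5, leaving r2c3 = 4.
4 is placed in column 3, which forces r4c3 = 3.
Row 4 already has 3, so r4c5 = 2.
4 is placed in column 3, so r5c3 = 2.
Row 5 now contains 2, leaving r5c4 = 3.
Cage c needs sum 6; hence r5c5 = 1.
Cage b has sum 9, so r1c4 = 4.
Cage b has sum 9, which forces r1c5 = 3.
Column 4 now contains 3, so r2c4 = 2.
Cage f's pair has product 10, so r3c1 = 2.
Column 3 already has 3; hence r3c3 = 1.
4 is placed in column 4, leaving r3c4 = 5.
3 is placed in column 5; hence r3c5 = 4.
2 is placed in row 4, leaving r4c1 = 5.
Row 4 already has 3; hence r4c2 = 4.
Column 1 already has 5, which forces r5c1 = 4.
Column 2 now contains 4; hence r5c2 = 5.
3 is placed in row 1, leaving r1c1 = 1.
Cage a needs two cells with sum 3; hence r1c2 = 2.
Cage h needs two cells with product 3, so r2c1 = 3.
2 is placed in row 2, so r2c2 = 1.
Row 3 already has 4; hence r3c2 = 3.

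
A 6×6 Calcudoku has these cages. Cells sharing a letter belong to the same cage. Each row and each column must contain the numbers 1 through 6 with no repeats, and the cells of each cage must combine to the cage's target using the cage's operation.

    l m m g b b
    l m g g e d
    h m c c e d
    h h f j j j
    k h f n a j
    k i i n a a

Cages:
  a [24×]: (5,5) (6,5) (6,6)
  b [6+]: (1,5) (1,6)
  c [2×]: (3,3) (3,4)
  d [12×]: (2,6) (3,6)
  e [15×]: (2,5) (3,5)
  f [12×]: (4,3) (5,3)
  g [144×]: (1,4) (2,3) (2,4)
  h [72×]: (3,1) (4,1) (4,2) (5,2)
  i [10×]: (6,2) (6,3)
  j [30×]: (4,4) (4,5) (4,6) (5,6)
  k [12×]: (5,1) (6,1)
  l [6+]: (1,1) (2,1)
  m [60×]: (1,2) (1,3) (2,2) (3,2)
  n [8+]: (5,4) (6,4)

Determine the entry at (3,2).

4

Cage g has product 144, so (1,4) = 6.
Cage g needs product 144, leaving (2,3) = 6.
Cage g needs product 144, which forces (2,4) = 4.
Cage n's pair has sum 8, leaving (5,4) = 5.
{2, 5} are confined to (6,2) and (6,3) in row 6; hence (6,4) = 3.
Cage j has product 30, which forces (4,6) = 5.
In row 1, 3 can only go at (1,2), so (1,2) = 3.
Cage m needs product 60, which forces (3,2) = 4.
Row 3 now contains 4, so (3,6) = 6.
Cage d needs two cells with product 12; hence (2,6) = 2.
Row 3 now contains 6; hence (3,1) = 3.
3 is placed in row 3, which forces (3,5) = 5.
Column 1 already has 3, which forces (5,1) = 2.
The two cells of cage b must have sum 6, leaving (1,5) = 2.
Column 6 now contains 2, so (1,6) = 4.
Column 5 already has 5, so (2,5) = 3.
2 is placed in column 1, leaving (4,1) = 4.
Row 4 already has 4; hence (4,3) = 3.
Column 3 already has 3, so (5,3) = 4.
Cage k's pair has product 12, leaving (6,1) = 6.
Column 6 now contains 4; hence (6,6) = 1.
Cage j has product 30, which forces (4,4) = 2.
Cage j needs product 30, so (4,5) = 1.
The 3 cells of cage a must have product 24, leaving (5,5) = 6.
1 is placed in column 6, so (5,6) = 3.
1 is placed in row 6; hence (6,5) = 4.
Cage c's pair has product 2, so (3,3) = 2.
Column 4 now contains 2, leaving (3,4) = 1.
Row 4 now contains 1, leaving (4,2) = 6.
Row 5 now contains 6, which forces (5,2) = 1.
Column 3 now contains 2, which forces (6,3) = 5.
Column 3 already has 5, which forces (1,3) = 1.
Column 2 already has 1, leaving (2,2) = 5.
5 is placed in row 6; hence (6,2) = 2.
1 is placed in row 1, so (1,1) = 5.
5 is placed in row 2, so (2,1) = 1.
Filled in: 5 3 1 6 2 4 / 1 5 6 4 3 2 / 3 4 2 1 5 6 / 4 6 3 2 1 5 / 2 1 4 5 6 3 / 6 2 5 3 4 1.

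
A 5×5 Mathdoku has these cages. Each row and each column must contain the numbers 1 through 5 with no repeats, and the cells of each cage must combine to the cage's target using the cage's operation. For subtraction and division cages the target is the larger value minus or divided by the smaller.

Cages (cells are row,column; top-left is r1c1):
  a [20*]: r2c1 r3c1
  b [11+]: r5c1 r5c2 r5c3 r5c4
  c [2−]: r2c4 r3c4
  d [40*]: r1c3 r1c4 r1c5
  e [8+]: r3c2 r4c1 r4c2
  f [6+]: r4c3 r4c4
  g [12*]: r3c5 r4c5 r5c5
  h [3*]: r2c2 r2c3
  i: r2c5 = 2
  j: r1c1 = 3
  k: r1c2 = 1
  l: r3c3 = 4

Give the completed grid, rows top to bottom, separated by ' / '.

3 1 2 4 5 / 4 3 1 5 2 / 5 2 4 3 1 / 2 4 5 1 3 / 1 5 3 2 4

J is a freebie, which forces r1c1 = 3.
Cage k is given, which forces r1c2 = 1.
1 is placed in column 2, leaving r2c2 = 3.
3 is placed in row 2, leaving r2c3 = 1.
Cage i is given, so r2c5 = 2.
Cage l is a single given cell; hence r3c3 = 4.
Cage a's pair has product 20, leaving r2c1 = 4.
4 is placed in row 2; hence r2c4 = 5.
Row 3 now contains 4, which forces r3c1 = 5.
Row 3 already has 5, which forces r3c2 = 2.
Row 3 already has 2, leaving r3c4 = 3.
Row 3 already has 3, which forces r3c5 = 1.
2 is placed in column 2, so r5c2 = 5.
The 3 cells of cage e must have sum 8, so r4c1 = 2.
Column 2 already has 5, so r4c2 = 4.
Row 4 already has 2, leaving r4c3 = 5.
Row 4 already has 4; hence r4c4 = 1.
Row 4 already has 4, leaving r4c5 = 3.
Column 1 already has 2, leaving r5c1 = 1.
Cage b has sum 11, leaving r5c3 = 3.
Column 4 now contains 1; hence r5c4 = 2.
Column 5 now contains 3, so r5c5 = 4.
Column 3 already has 5; hence r1c3 = 2.
2 is placed in column 4, leaving r1c4 = 4.
Column 5 already has 4, which forces r1c5 = 5.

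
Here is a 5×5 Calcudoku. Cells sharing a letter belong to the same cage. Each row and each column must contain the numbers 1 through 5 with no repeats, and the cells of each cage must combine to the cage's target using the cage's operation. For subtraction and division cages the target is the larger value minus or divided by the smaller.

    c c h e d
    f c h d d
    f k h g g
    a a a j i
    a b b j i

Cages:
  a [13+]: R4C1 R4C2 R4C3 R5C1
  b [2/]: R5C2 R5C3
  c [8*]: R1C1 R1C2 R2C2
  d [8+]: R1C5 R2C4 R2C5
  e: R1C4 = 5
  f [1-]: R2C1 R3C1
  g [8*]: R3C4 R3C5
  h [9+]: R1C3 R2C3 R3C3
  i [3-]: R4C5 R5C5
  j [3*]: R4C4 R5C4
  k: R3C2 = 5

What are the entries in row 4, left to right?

Cage e is given, leaving R1C4 = 5.
Cage k is a single given cell, which forces R3C2 = 5.
The only place for 3 in column 2 is R4C2.
3 is placed in row 4; hence R4C4 = 1.
The two cells of cage j must have product 3, which forces R5C4 = 3.
The only place for 5 in row 5 is R5C5.
Cage i needs two cells with difference 3, which forces R4C5 = 2.
Cage d needs sum 8, which forces R2C4 = 4.
Cage g's pair has product 8, leaving R3C4 = 2.
Column 5 already has 2; hence R3C5 = 4.
Cage a has sum 13, which forces R5C1 = 1.
Cage f's pair has difference 1, which forces R2C1 = 2.
Row 2 now contains 2, so R2C2 = 1.
Row 2 now contains 2, which forces R2C3 = 5.
Row 2 already has 1, leaving R2C5 = 3.
Column 1 now contains 1; hence R3C1 = 3.
Row 3 now contains 3; hence R3C3 = 1.
5 is placed in column 3; hence R4C3 = 4.
Column 3 already has 4, leaving R5C3 = 2.
2 is placed in column 1, leaving R1C1 = 4.
Cage c has product 8, so R1C2 = 2.
Column 3 already has 4, so R1C3 = 3.
Column 5 already has 3; hence R1C5 = 1.
Row 4 already has 4, so R4C1 = 5.
Row 5 now contains 2, leaving R5C2 = 4.
Completed grid: 4 2 3 5 1 / 2 1 5 4 3 / 3 5 1 2 4 / 5 3 4 1 2 / 1 4 2 3 5.

5 3 4 1 2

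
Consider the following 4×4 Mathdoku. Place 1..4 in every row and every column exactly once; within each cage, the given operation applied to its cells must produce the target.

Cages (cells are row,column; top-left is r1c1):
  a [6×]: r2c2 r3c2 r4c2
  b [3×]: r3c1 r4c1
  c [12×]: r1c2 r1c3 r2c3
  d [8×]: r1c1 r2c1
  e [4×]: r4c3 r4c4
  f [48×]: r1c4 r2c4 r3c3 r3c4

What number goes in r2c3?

The only place for 2 in row 4 is r4c2.
The only place for 2 in row 3 is r3c3.
Row 3 needs a 4, and only r3c4 is open for it.
The two cells of cage e must have product 4, leaving r4c3 = 4.
Column 4 now contains 4, so r4c4 = 1.
The 3 cells of cage c must have product 12, so r1c2 = 4.
Cage b needs two cells with product 3, which forces r3c1 = 1.
Row 3 now contains 1, so r3c2 = 3.
Row 4 already has 1; hence r4c1 = 3.
Row 1 already has 4; hence r1c1 = 2.
Row 1 now contains 2, leaving r1c4 = 3.
Cage d's pair has product 8; hence r2c1 = 4.
3 is placed in column 2, so r2c2 = 1.
Row 2 already has 1, which forces r2c3 = 3.
3 is placed in column 4, so r2c4 = 2.
Row 1 now contains 3, which forces r1c3 = 1.
Completed grid: 2 4 1 3 / 4 1 3 2 / 1 3 2 4 / 3 2 4 1.

3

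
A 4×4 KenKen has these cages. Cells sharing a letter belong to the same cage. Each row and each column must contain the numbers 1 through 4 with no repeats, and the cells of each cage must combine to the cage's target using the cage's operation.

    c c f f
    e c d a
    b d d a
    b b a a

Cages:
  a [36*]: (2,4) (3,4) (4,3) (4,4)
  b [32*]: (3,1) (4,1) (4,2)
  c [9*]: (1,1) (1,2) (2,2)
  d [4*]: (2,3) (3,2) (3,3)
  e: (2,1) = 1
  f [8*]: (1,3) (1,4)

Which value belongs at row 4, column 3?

3

Cage c has product 9, so (1,1) = 3.
Cage c has product 9; hence (1,2) = 1.
Cage e is a single given cell, which forces (2,1) = 1.
Cage c has product 9, so (2,2) = 3.
1 is placed in row 2; hence (2,3) = 2.
Row 2 now contains 3, leaving (2,4) = 4.
The 3 cells of cage b must have product 32, which forces (3,1) = 4.
Column 2 already has 1, leaving (3,2) = 2.
Row 3 now contains 4, leaving (3,3) = 1.
Row 3 now contains 1, so (3,4) = 3.
The 3 cells of cage b must have product 32; hence (4,1) = 2.
Cage b needs product 32; hence (4,2) = 4.
Cage a has product 36, which forces (4,3) = 3.
Column 4 already has 4, which forces (4,4) = 1.
2 is placed in column 3, leaving (1,3) = 4.
Column 4 already has 4; hence (1,4) = 2.
The full grid is 3 1 4 2 / 1 3 2 4 / 4 2 1 3 / 2 4 3 1.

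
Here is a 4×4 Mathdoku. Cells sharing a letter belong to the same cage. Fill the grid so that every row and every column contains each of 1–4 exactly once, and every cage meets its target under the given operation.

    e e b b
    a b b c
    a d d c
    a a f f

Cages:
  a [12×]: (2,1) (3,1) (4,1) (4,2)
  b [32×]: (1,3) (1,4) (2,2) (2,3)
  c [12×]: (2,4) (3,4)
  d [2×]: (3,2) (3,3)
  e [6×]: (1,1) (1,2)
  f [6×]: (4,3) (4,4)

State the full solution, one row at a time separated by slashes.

2 3 4 1 / 1 4 2 3 / 3 2 1 4 / 4 1 3 2

Row 4 needs a 4, and only (4,1) is open for it.
Cage a has product 12, so (4,2) = 1.
Column 2 now contains 1, so (3,2) = 2.
The two cells of cage d must have product 2; hence (3,3) = 1.
Cage e's pair has product 6, which forces (1,1) = 2.
Column 2 already has 2, so (1,2) = 3.
Cage b needs product 32, leaving (1,3) = 4.
Cage b has product 32, leaving (1,4) = 1.
The 4 cells of cage a must have product 12, which forces (2,1) = 1.
Column 2 already has 2, which forces (2,2) = 4.
Cage b needs product 32, so (2,3) = 2.
Row 2 already has 4, so (2,4) = 3.
Row 3 already has 1, which forces (3,1) = 3.
3 is placed in column 4; hence (3,4) = 4.
Column 3 now contains 2, which forces (4,3) = 3.
3 is placed in column 4, so (4,4) = 2.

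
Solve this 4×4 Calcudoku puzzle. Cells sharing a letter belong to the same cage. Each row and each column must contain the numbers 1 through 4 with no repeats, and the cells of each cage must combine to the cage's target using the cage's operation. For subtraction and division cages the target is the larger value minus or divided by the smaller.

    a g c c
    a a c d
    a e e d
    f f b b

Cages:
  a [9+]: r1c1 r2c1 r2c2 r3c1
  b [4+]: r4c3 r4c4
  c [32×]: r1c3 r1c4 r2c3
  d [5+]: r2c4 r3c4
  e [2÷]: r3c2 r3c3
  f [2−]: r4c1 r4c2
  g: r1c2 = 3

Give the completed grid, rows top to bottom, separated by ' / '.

G is a freebie, leaving r1c2 = 3.
Cage c needs product 32, leaving r1c3 = 2.
Cage c needs product 32, which forces r1c4 = 4.
Cage c has product 32; hence r2c3 = 4.
Column 3 already has 4, which forces r3c3 = 1.
1 is placed in column 3; hence r4c3 = 3.
Row 4 now contains 3, so r4c4 = 1.
Row 1 already has 4, which forces r1c1 = 1.
Cage a has sum 9, so r2c1 = 3.
Cage a has sum 9; hence r2c2 = 1.
Row 2 already has 3, which forces r2c4 = 2.
The 4 cells of cage a must have sum 9, leaving r3c1 = 4.
Cage e's pair has quotient 2, leaving r3c2 = 2.
Column 4 now contains 2, leaving r3c4 = 3.
Column 1 already has 4, which forces r4c1 = 2.
2 is placed in column 2, leaving r4c2 = 4.

1 3 2 4 / 3 1 4 2 / 4 2 1 3 / 2 4 3 1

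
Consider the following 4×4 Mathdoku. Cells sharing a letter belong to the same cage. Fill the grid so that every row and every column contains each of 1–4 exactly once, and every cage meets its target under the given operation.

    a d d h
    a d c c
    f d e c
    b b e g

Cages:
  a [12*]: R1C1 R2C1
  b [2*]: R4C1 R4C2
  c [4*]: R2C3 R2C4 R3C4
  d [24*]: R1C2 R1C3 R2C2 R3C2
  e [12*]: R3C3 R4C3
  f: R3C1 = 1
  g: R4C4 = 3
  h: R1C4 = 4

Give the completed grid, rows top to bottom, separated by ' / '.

Cage h is a single given cell, leaving R1C4 = 4.
Column 4 already has 4, so R2C4 = 1.
Cage f is a single given cell, leaving R3C1 = 1.
1 is placed in column 4, so R3C4 = 2.
1 is placed in column 1, leaving R4C1 = 2.
2 is placed in row 4, so R4C2 = 1.
Cage g is given, which forces R4C4 = 3.
Row 1 now contains 4; hence R1C1 = 3.
Row 1 already has 3, so R1C2 = 2.
Cage d needs product 24; hence R1C3 = 1.
The two cells of cage a must have product 12, which forces R2C1 = 4.
Row 2 now contains 4, leaving R2C2 = 3.
Row 2 now contains 1, so R2C3 = 2.
3 is placed in column 2, which forces R3C2 = 4.
Cage e needs two cells with product 12, leaving R3C3 = 3.
Row 4 already has 3, leaving R4C3 = 4.

3 2 1 4 / 4 3 2 1 / 1 4 3 2 / 2 1 4 3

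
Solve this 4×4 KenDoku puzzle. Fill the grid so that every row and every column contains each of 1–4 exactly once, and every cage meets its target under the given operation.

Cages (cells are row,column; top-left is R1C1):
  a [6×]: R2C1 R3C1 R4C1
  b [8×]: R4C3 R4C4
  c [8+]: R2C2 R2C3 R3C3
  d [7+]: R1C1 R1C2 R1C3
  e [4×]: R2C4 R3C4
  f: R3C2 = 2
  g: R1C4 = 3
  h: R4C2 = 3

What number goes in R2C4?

Cage g is a single given cell, leaving R1C4 = 3.
F is a freebie, which forces R3C2 = 2.
Cage h is given, which forces R4C2 = 3.
In row 2, 2 can only go at R2C1, so R2C1 = 2.
Cage d needs sum 7, leaving R1C3 = 2.
The 3 cells of cage a must have product 6, which forces R3C1 = 3.
Column 1 already has 2; hence R4C1 = 1.
Column 3 already has 2; hence R4C3 = 4.
4 is placed in row 4, so R4C4 = 2.
1 is placed in column 1, so R1C1 = 4.
Cage d needs sum 7; hence R1C2 = 1.
The 3 cells of cage c must have sum 8, which forces R2C2 = 4.
Cage c needs sum 8, which forces R2C3 = 3.
Row 2 already has 4, which forces R2C4 = 1.
Column 3 already has 4, leaving R3C3 = 1.
Column 4 now contains 1; hence R3C4 = 4.
Completed grid: 4 1 2 3 / 2 4 3 1 / 3 2 1 4 / 1 3 4 2.

1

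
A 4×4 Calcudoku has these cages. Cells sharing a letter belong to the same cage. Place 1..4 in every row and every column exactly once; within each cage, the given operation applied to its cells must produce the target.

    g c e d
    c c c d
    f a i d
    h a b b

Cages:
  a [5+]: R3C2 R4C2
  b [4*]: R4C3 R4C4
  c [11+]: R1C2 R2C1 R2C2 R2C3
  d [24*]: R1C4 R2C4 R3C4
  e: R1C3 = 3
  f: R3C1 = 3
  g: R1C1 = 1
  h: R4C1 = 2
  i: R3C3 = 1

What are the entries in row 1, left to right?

Cage g is given, which forces R1C1 = 1.
E is a freebie; hence R1C3 = 3.
F is a freebie; hence R3C1 = 3.
Cage i is a single given cell, which forces R3C3 = 1.
H is a freebie, so R4C1 = 2.
Column 3 now contains 1, which forces R4C3 = 4.
4 is placed in row 4, so R4C4 = 1.
Column 1 already has 2, so R2C1 = 4.
Column 3 now contains 4, leaving R2C3 = 2.
The 3 cells of cage d must have product 24, so R2C4 = 3.
The two cells of cage a must have sum 5, so R3C2 = 2.
Row 3 already has 2, which forces R3C4 = 4.
Row 4 now contains 1, which forces R4C2 = 3.
Column 2 now contains 2, so R1C2 = 4.
4 is placed in column 4, so R1C4 = 2.
Row 2 now contains 3, leaving R2C2 = 1.
Completed grid: 1 4 3 2 / 4 1 2 3 / 3 2 1 4 / 2 3 4 1.

1 4 3 2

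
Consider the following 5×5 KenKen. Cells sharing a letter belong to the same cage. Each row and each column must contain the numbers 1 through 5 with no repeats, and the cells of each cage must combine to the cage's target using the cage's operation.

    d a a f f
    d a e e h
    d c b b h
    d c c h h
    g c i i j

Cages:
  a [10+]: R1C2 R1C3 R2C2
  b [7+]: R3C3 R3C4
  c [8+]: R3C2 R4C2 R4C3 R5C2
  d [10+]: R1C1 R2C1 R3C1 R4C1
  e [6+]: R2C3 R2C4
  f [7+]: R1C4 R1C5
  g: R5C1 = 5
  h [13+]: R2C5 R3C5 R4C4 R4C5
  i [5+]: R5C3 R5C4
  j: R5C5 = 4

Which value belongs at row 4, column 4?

5

Cage g is a single given cell, so R5C1 = 5.
J is a freebie; hence R5C5 = 4.
In row 5, 1 can only go at R5C2, so R5C2 = 1.
Column 4 needs a 1, and only R2C4 is open for it.
Cage e's pair has sum 6, leaving R2C3 = 5.
In column 2, 5 can only go at R1C2, so R1C2 = 5.
The two cells of cage f must have sum 7; hence R1C4 = 4.
Cage f's pair has sum 7, so R1C5 = 3.
Column 5 now contains 3, which forces R2C5 = 2.
Cage h needs sum 13, which forces R3C5 = 5.
Cage h needs sum 13, so R4C4 = 5.
Cage h has sum 13; hence R4C5 = 1.
Cage c needs sum 8; hence R3C2 = 2.
Cage b's pair has sum 7; hence R3C3 = 4.
5 is placed in row 3, leaving R3C4 = 3.
Cage c needs sum 8, so R4C2 = 3.
1 is placed in row 4, leaving R4C3 = 2.
2 is placed in column 3, which forces R5C3 = 3.
Column 4 already has 3; hence R5C4 = 2.
Cage d needs sum 10; hence R1C1 = 2.
2 is placed in column 3; hence R1C3 = 1.
Cage d needs sum 10, leaving R2C1 = 3.
Column 2 now contains 3, so R2C2 = 4.
Row 3 now contains 3, which forces R3C1 = 1.
2 is placed in row 4, leaving R4C1 = 4.
Completed grid: 2 5 1 4 3 / 3 4 5 1 2 / 1 2 4 3 5 / 4 3 2 5 1 / 5 1 3 2 4.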